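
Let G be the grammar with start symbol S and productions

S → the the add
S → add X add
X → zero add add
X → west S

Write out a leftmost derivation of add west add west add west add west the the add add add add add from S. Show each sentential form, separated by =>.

S => add X add => add west S add => add west add X add add => add west add west S add add => add west add west add X add add add => add west add west add west S add add add => add west add west add west add X add add add add => add west add west add west add west S add add add add => add west add west add west add west the the add add add add add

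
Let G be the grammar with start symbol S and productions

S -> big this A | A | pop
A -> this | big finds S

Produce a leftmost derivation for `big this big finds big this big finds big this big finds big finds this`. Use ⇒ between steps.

S ⇒ big this A ⇒ big this big finds S ⇒ big this big finds big this A ⇒ big this big finds big this big finds S ⇒ big this big finds big this big finds big this A ⇒ big this big finds big this big finds big this big finds S ⇒ big this big finds big this big finds big this big finds A ⇒ big this big finds big this big finds big this big finds big finds S ⇒ big this big finds big this big finds big this big finds big finds A ⇒ big this big finds big this big finds big this big finds big finds this

S ⇒ big this A   [S -> big this A]
big this A ⇒ big this big finds S   [A -> big finds S]
big this big finds S ⇒ big this big finds big this A   [S -> big this A]
big this big finds big this A ⇒ big this big finds big this big finds S   [A -> big finds S]
big this big finds big this big finds S ⇒ big this big finds big this big finds big this A   [S -> big this A]
big this big finds big this big finds big this A ⇒ big this big finds big this big finds big this big finds S   [A -> big finds S]
big this big finds big this big finds big this big finds S ⇒ big this big finds big this big finds big this big finds A   [S -> A]
big this big finds big this big finds big this big finds A ⇒ big this big finds big this big finds big this big finds big finds S   [A -> big finds S]
big this big finds big this big finds big this big finds big finds S ⇒ big this big finds big this big finds big this big finds big finds A   [S -> A]
big this big finds big this big finds big this big finds big finds A ⇒ big this big finds big this big finds big this big finds big finds this   [A -> this]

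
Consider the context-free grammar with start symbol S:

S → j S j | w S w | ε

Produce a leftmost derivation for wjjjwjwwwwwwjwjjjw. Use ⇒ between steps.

S ⇒ wSw ⇒ wjSjw ⇒ wjjSjjw ⇒ wjjjSjjjw ⇒ wjjjwSwjjjw ⇒ wjjjwjSjwjjjw ⇒ wjjjwjwSwjwjjjw ⇒ wjjjwjwwSwwjwjjjw ⇒ wjjjwjwwwSwwwjwjjjw ⇒ wjjjwjwwwwwwjwjjjw

S ⇒ wSw   [S → w S w]
wSw ⇒ wjSjw   [S → j S j]
wjSjw ⇒ wjjSjjw   [S → j S j]
wjjSjjw ⇒ wjjjSjjjw   [S → j S j]
wjjjSjjjw ⇒ wjjjwSwjjjw   [S → w S w]
wjjjwSwjjjw ⇒ wjjjwjSjwjjjw   [S → j S j]
wjjjwjSjwjjjw ⇒ wjjjwjwSwjwjjjw   [S → w S w]
wjjjwjwSwjwjjjw ⇒ wjjjwjwwSwwjwjjjw   [S → w S w]
wjjjwjwwSwwjwjjjw ⇒ wjjjwjwwwSwwwjwjjjw   [S → w S w]
wjjjwjwwwSwwwjwjjjw ⇒ wjjjwjwwwwwwjwjjjw   [S → ε]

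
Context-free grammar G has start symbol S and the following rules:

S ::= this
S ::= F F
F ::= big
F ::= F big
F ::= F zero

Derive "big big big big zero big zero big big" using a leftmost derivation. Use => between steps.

S => F F => big F => big F big => big F big big => big F zero big big => big F big zero big big => big F zero big zero big big => big F big zero big zero big big => big F big big zero big zero big big => big big big big zero big zero big big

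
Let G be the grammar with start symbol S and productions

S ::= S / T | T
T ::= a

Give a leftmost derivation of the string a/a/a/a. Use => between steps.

S => S/T => S/T/T => S/T/T/T => T/T/T/T => a/T/T/T => a/a/T/T => a/a/a/T => a/a/a/a

S => S/T   [S ::= S / T]
S/T => S/T/T   [S ::= S / T]
S/T/T => S/T/T/T   [S ::= S / T]
S/T/T/T => T/T/T/T   [S ::= T]
T/T/T/T => a/T/T/T   [T ::= a]
a/T/T/T => a/a/T/T   [T ::= a]
a/a/T/T => a/a/a/T   [T ::= a]
a/a/a/T => a/a/a/a   [T ::= a]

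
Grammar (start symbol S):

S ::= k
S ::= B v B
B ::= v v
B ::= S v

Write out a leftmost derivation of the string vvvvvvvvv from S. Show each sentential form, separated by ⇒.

S ⇒ BvB   [S ::= B v B]
BvB ⇒ SvvB   [B ::= S v]
SvvB ⇒ BvBvvB   [S ::= B v B]
BvBvvB ⇒ vvvBvvB   [B ::= v v]
vvvBvvB ⇒ vvvvvvvB   [B ::= v v]
vvvvvvvB ⇒ vvvvvvvvv   [B ::= v v]

S ⇒ BvB ⇒ SvvB ⇒ BvBvvB ⇒ vvvBvvB ⇒ vvvvvvvB ⇒ vvvvvvvvv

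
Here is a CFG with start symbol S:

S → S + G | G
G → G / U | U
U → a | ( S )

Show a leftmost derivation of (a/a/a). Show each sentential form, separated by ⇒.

S ⇒ G ⇒ U ⇒ (S) ⇒ (G) ⇒ (G/U) ⇒ (G/U/U) ⇒ (U/U/U) ⇒ (a/U/U) ⇒ (a/a/U) ⇒ (a/a/a)

S ⇒ G   [S → G]
G ⇒ U   [G → U]
U ⇒ (S)   [U → ( S )]
(S) ⇒ (G)   [S → G]
(G) ⇒ (G/U)   [G → G / U]
(G/U) ⇒ (G/U/U)   [G → G / U]
(G/U/U) ⇒ (U/U/U)   [G → U]
(U/U/U) ⇒ (a/U/U)   [U → a]
(a/U/U) ⇒ (a/a/U)   [U → a]
(a/a/U) ⇒ (a/a/a)   [U → a]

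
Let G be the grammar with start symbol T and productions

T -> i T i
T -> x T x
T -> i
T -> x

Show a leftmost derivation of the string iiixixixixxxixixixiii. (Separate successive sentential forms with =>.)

T => iTi   [T -> i T i]
iTi => iiTii   [T -> i T i]
iiTii => iiiTiii   [T -> i T i]
iiiTiii => iiixTxiii   [T -> x T x]
iiixTxiii => iiixiTixiii   [T -> i T i]
iiixiTixiii => iiixixTxixiii   [T -> x T x]
iiixixTxixiii => iiixixiTixixiii   [T -> i T i]
iiixixiTixixiii => iiixixixTxixixiii   [T -> x T x]
iiixixixTxixixiii => iiixixixiTixixixiii   [T -> i T i]
iiixixixiTixixixiii => iiixixixixTxixixixiii   [T -> x T x]
iiixixixixTxixixixiii => iiixixixixxxixixixiii   [T -> x]

T => iTi => iiTii => iiiTiii => iiixTxiii => iiixiTixiii => iiixixTxixiii => iiixixiTixixiii => iiixixixTxixixiii => iiixixixiTixixixiii => iiixixixixTxixixixiii => iiixixixixxxixixixiii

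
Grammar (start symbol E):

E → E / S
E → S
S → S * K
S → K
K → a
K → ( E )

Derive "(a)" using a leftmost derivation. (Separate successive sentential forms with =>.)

E => S => K => (E) => (S) => (K) => (a)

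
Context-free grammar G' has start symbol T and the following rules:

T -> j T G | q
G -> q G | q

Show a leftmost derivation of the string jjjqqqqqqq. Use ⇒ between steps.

T ⇒ jTG   [T -> j T G]
jTG ⇒ jjTGG   [T -> j T G]
jjTGG ⇒ jjjTGGG   [T -> j T G]
jjjTGGG ⇒ jjjqGGG   [T -> q]
jjjqGGG ⇒ jjjqqGGG   [G -> q G]
jjjqqGGG ⇒ jjjqqqGG   [G -> q]
jjjqqqGG ⇒ jjjqqqqGG   [G -> q G]
jjjqqqqGG ⇒ jjjqqqqqG   [G -> q]
jjjqqqqqG ⇒ jjjqqqqqqG   [G -> q G]
jjjqqqqqqG ⇒ jjjqqqqqqq   [G -> q]

T⇒jTG⇒jjTGG⇒jjjTGGG⇒jjjqGGG⇒jjjqqGGG⇒jjjqqqGG⇒jjjqqqqGG⇒jjjqqqqqG⇒jjjqqqqqqG⇒jjjqqqqqqq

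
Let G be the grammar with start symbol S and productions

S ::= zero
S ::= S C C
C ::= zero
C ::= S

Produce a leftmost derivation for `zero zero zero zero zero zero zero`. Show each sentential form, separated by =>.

S => S C C => S C C C C => S C C C C C C => zero C C C C C C => zero zero C C C C C => zero zero zero C C C C => zero zero zero zero C C C => zero zero zero zero zero C C => zero zero zero zero zero zero C => zero zero zero zero zero zero zero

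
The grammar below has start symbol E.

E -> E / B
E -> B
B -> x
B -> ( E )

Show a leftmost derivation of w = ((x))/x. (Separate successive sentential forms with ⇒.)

E ⇒ E/B ⇒ B/B ⇒ (E)/B ⇒ (B)/B ⇒ ((E))/B ⇒ ((B))/B ⇒ ((x))/B ⇒ ((x))/x

E ⇒ E/B   [E -> E / B]
E/B ⇒ B/B   [E -> B]
B/B ⇒ (E)/B   [B -> ( E )]
(E)/B ⇒ (B)/B   [E -> B]
(B)/B ⇒ ((E))/B   [B -> ( E )]
((E))/B ⇒ ((B))/B   [E -> B]
((B))/B ⇒ ((x))/B   [B -> x]
((x))/B ⇒ ((x))/x   [B -> x]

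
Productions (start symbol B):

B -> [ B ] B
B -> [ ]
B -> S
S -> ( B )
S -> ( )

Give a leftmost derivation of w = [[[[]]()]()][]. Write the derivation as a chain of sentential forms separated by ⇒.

B ⇒ [B]B   [B -> [ B ] B]
[B]B ⇒ [[B]B]B   [B -> [ B ] B]
[[B]B]B ⇒ [[[B]B]B]B   [B -> [ B ] B]
[[[B]B]B]B ⇒ [[[[]]B]B]B   [B -> [ ]]
[[[[]]B]B]B ⇒ [[[[]]S]B]B   [B -> S]
[[[[]]S]B]B ⇒ [[[[]]()]B]B   [S -> ( )]
[[[[]]()]B]B ⇒ [[[[]]()]S]B   [B -> S]
[[[[]]()]S]B ⇒ [[[[]]()]()]B   [S -> ( )]
[[[[]]()]()]B ⇒ [[[[]]()]()][]   [B -> [ ]]

B⇒[B]B⇒[[B]B]B⇒[[[B]B]B]B⇒[[[[]]B]B]B⇒[[[[]]S]B]B⇒[[[[]]()]B]B⇒[[[[]]()]S]B⇒[[[[]]()]()]B⇒[[[[]]()]()][]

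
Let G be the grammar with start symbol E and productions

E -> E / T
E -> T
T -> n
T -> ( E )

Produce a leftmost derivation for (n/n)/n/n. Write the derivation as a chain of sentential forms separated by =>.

E => E/T   [E -> E / T]
E/T => E/T/T   [E -> E / T]
E/T/T => T/T/T   [E -> T]
T/T/T => (E)/T/T   [T -> ( E )]
(E)/T/T => (E/T)/T/T   [E -> E / T]
(E/T)/T/T => (T/T)/T/T   [E -> T]
(T/T)/T/T => (n/T)/T/T   [T -> n]
(n/T)/T/T => (n/n)/T/T   [T -> n]
(n/n)/T/T => (n/n)/n/T   [T -> n]
(n/n)/n/T => (n/n)/n/n   [T -> n]

E => E/T => E/T/T => T/T/T => (E)/T/T => (E/T)/T/T => (T/T)/T/T => (n/T)/T/T => (n/n)/T/T => (n/n)/n/T => (n/n)/n/n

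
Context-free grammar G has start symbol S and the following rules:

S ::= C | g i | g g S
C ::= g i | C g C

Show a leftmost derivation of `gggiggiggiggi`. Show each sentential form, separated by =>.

S => ggS => ggC => ggCgC => ggCgCgC => ggCgCgCgC => gggigCgCgC => gggiggigCgC => gggiggiggigC => gggiggiggiggi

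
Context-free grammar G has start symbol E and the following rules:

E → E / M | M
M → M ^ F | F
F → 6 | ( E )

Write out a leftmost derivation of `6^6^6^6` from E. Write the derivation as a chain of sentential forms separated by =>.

E => M => M^F => M^F^F => M^F^F^F => F^F^F^F => 6^F^F^F => 6^6^F^F => 6^6^6^F => 6^6^6^6

E => M   [E → M]
M => M^F   [M → M ^ F]
M^F => M^F^F   [M → M ^ F]
M^F^F => M^F^F^F   [M → M ^ F]
M^F^F^F => F^F^F^F   [M → F]
F^F^F^F => 6^F^F^F   [F → 6]
6^F^F^F => 6^6^F^F   [F → 6]
6^6^F^F => 6^6^6^F   [F → 6]
6^6^6^F => 6^6^6^6   [F → 6]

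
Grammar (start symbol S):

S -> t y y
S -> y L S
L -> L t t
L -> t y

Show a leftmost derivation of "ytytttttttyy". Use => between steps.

S => yLS   [S -> y L S]
yLS => yLttS   [L -> L t t]
yLttS => yLttttS   [L -> L t t]
yLttttS => yLttttttS   [L -> L t t]
yLttttttS => ytyttttttS   [L -> t y]
ytyttttttS => ytytttttttyy   [S -> t y y]

S=>yLS=>yLttS=>yLttttS=>yLttttttS=>ytyttttttS=>ytytttttttyy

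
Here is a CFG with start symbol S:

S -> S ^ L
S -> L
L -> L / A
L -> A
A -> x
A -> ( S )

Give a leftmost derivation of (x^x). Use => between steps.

S => L => A => (S) => (S^L) => (L^L) => (A^L) => (x^L) => (x^A) => (x^x)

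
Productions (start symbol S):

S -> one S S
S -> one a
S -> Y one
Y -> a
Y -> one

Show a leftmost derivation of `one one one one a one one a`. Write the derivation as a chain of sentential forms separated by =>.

S => one S S   [S -> one S S]
one S S => one Y one S   [S -> Y one]
one Y one S => one one one S   [Y -> one]
one one one S => one one one one S S   [S -> one S S]
one one one one S S => one one one one Y one S   [S -> Y one]
one one one one Y one S => one one one one a one S   [Y -> a]
one one one one a one S => one one one one a one one a   [S -> one a]

S => one S S => one Y one S => one one one S => one one one one S S => one one one one Y one S => one one one one a one S => one one one one a one one a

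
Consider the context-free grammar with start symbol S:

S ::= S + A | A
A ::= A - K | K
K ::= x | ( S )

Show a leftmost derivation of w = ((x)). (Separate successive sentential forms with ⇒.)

S ⇒ A ⇒ K ⇒ (S) ⇒ (A) ⇒ (K) ⇒ ((S)) ⇒ ((A)) ⇒ ((K)) ⇒ ((x))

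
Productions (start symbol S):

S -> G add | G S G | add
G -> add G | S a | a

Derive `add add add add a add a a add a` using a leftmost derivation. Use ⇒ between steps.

S ⇒ G S G   [S -> G S G]
G S G ⇒ add G S G   [G -> add G]
add G S G ⇒ add S a S G   [G -> S a]
add S a S G ⇒ add G S G a S G   [S -> G S G]
add G S G a S G ⇒ add add G S G a S G   [G -> add G]
add add G S G a S G ⇒ add add add G S G a S G   [G -> add G]
add add add G S G a S G ⇒ add add add S a S G a S G   [G -> S a]
add add add S a S G a S G ⇒ add add add add a S G a S G   [S -> add]
add add add add a S G a S G ⇒ add add add add a add G a S G   [S -> add]
add add add add a add G a S G ⇒ add add add add a add a a S G   [G -> a]
add add add add a add a a S G ⇒ add add add add a add a a add G   [S -> add]
add add add add a add a a add G ⇒ add add add add a add a a add a   [G -> a]

S ⇒ G S G ⇒ add G S G ⇒ add S a S G ⇒ add G S G a S G ⇒ add add G S G a S G ⇒ add add add G S G a S G ⇒ add add add S a S G a S G ⇒ add add add add a S G a S G ⇒ add add add add a add G a S G ⇒ add add add add a add a a S G ⇒ add add add add a add a a add G ⇒ add add add add a add a a add a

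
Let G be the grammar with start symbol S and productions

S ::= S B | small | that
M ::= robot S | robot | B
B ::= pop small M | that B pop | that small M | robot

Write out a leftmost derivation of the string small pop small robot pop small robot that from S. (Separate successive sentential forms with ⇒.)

S ⇒ S B ⇒ S B B ⇒ small B B ⇒ small pop small M B ⇒ small pop small robot B ⇒ small pop small robot pop small M ⇒ small pop small robot pop small robot S ⇒ small pop small robot pop small robot that

S ⇒ S B   [S ::= S B]
S B ⇒ S B B   [S ::= S B]
S B B ⇒ small B B   [S ::= small]
small B B ⇒ small pop small M B   [B ::= pop small M]
small pop small M B ⇒ small pop small robot B   [M ::= robot]
small pop small robot B ⇒ small pop small robot pop small M   [B ::= pop small M]
small pop small robot pop small M ⇒ small pop small robot pop small robot S   [M ::= robot S]
small pop small robot pop small robot S ⇒ small pop small robot pop small robot that   [S ::= that]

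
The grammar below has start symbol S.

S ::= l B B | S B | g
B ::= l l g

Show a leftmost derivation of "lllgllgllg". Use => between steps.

S => SB => lBBB => lllgBB => lllgllgB => lllgllgllg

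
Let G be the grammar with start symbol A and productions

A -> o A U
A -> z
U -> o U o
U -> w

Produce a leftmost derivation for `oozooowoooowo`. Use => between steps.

A => oAU => ooAUU => oozUU => oozoUoU => oozooUooU => oozoooUoooU => oozooowoooU => oozooowooooUo => oozooowoooowo

A => oAU   [A -> o A U]
oAU => ooAUU   [A -> o A U]
ooAUU => oozUU   [A -> z]
oozUU => oozoUoU   [U -> o U o]
oozoUoU => oozooUooU   [U -> o U o]
oozooUooU => oozoooUoooU   [U -> o U o]
oozoooUoooU => oozooowoooU   [U -> w]
oozooowoooU => oozooowooooUo   [U -> o U o]
oozooowooooUo => oozooowoooowo   [U -> w]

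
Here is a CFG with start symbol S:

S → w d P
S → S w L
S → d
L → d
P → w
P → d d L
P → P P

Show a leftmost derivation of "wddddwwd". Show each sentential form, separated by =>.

S => SwL   [S → S w L]
SwL => wdPwL   [S → w d P]
wdPwL => wdPPwL   [P → P P]
wdPPwL => wdddLPwL   [P → d d L]
wdddLPwL => wddddPwL   [L → d]
wddddPwL => wddddwwL   [P → w]
wddddwwL => wddddwwd   [L → d]

S=>SwL=>wdPwL=>wdPPwL=>wdddLPwL=>wddddPwL=>wddddwwL=>wddddwwd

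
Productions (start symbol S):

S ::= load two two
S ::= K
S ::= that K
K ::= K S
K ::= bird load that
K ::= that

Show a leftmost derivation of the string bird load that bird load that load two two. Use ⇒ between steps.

S ⇒ K ⇒ K S ⇒ bird load that S ⇒ bird load that K ⇒ bird load that K S ⇒ bird load that bird load that S ⇒ bird load that bird load that load two two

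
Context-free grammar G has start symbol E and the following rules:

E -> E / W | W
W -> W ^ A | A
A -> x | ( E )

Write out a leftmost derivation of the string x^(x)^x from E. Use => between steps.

E => W => W^A => W^A^A => A^A^A => x^A^A => x^(E)^A => x^(W)^A => x^(A)^A => x^(x)^A => x^(x)^x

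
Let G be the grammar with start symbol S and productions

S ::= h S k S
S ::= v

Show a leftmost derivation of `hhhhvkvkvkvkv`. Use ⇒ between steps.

S⇒hSkS⇒hhSkSkS⇒hhhSkSkSkS⇒hhhhSkSkSkSkS⇒hhhhvkSkSkSkS⇒hhhhvkvkSkSkS⇒hhhhvkvkvkSkS⇒hhhhvkvkvkvkS⇒hhhhvkvkvkvkv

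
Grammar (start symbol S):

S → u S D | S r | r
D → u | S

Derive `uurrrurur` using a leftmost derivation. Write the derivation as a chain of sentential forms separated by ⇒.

S ⇒ Sr   [S → S r]
Sr ⇒ uSDr   [S → u S D]
uSDr ⇒ uSrDr   [S → S r]
uSrDr ⇒ uuSDrDr   [S → u S D]
uuSDrDr ⇒ uuSrDrDr   [S → S r]
uuSrDrDr ⇒ uuSrrDrDr   [S → S r]
uuSrrDrDr ⇒ uurrrDrDr   [S → r]
uurrrDrDr ⇒ uurrrurDr   [D → u]
uurrrurDr ⇒ uurrrurur   [D → u]

S⇒Sr⇒uSDr⇒uSrDr⇒uuSDrDr⇒uuSrDrDr⇒uuSrrDrDr⇒uurrrDrDr⇒uurrrurDr⇒uurrrurur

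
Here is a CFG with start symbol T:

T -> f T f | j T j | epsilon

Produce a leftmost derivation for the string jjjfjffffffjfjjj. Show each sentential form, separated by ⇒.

T⇒jTj⇒jjTjj⇒jjjTjjj⇒jjjfTfjjj⇒jjjfjTjfjjj⇒jjjfjfTfjfjjj⇒jjjfjffTffjfjjj⇒jjjfjfffTfffjfjjj⇒jjjfjffffffjfjjj

T ⇒ jTj   [T -> j T j]
jTj ⇒ jjTjj   [T -> j T j]
jjTjj ⇒ jjjTjjj   [T -> j T j]
jjjTjjj ⇒ jjjfTfjjj   [T -> f T f]
jjjfTfjjj ⇒ jjjfjTjfjjj   [T -> j T j]
jjjfjTjfjjj ⇒ jjjfjfTfjfjjj   [T -> f T f]
jjjfjfTfjfjjj ⇒ jjjfjffTffjfjjj   [T -> f T f]
jjjfjffTffjfjjj ⇒ jjjfjfffTfffjfjjj   [T -> f T f]
jjjfjfffTfffjfjjj ⇒ jjjfjffffffjfjjj   [T -> epsilon]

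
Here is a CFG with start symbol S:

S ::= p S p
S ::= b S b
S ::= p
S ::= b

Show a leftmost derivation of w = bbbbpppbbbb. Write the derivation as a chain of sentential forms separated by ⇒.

S ⇒ bSb   [S ::= b S b]
bSb ⇒ bbSbb   [S ::= b S b]
bbSbb ⇒ bbbSbbb   [S ::= b S b]
bbbSbbb ⇒ bbbbSbbbb   [S ::= b S b]
bbbbSbbbb ⇒ bbbbpSpbbbb   [S ::= p S p]
bbbbpSpbbbb ⇒ bbbbpppbbbb   [S ::= p]

S ⇒ bSb ⇒ bbSbb ⇒ bbbSbbb ⇒ bbbbSbbbb ⇒ bbbbpSpbbbb ⇒ bbbbpppbbbb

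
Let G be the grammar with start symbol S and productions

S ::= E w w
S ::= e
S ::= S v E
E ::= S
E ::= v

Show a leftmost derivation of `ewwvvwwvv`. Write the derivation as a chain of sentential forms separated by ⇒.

S ⇒ SvE ⇒ SvEvE ⇒ EwwvEvE ⇒ SwwvEvE ⇒ ewwvEvE ⇒ ewwvSvE ⇒ ewwvEwwvE ⇒ ewwvvwwvE ⇒ ewwvvwwvv

S ⇒ SvE   [S ::= S v E]
SvE ⇒ SvEvE   [S ::= S v E]
SvEvE ⇒ EwwvEvE   [S ::= E w w]
EwwvEvE ⇒ SwwvEvE   [E ::= S]
SwwvEvE ⇒ ewwvEvE   [S ::= e]
ewwvEvE ⇒ ewwvSvE   [E ::= S]
ewwvSvE ⇒ ewwvEwwvE   [S ::= E w w]
ewwvEwwvE ⇒ ewwvvwwvE   [E ::= v]
ewwvvwwvE ⇒ ewwvvwwvv   [E ::= v]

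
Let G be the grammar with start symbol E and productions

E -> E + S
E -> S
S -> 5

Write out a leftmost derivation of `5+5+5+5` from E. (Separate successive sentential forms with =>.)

E => E+S   [E -> E + S]
E+S => E+S+S   [E -> E + S]
E+S+S => E+S+S+S   [E -> E + S]
E+S+S+S => S+S+S+S   [E -> S]
S+S+S+S => 5+S+S+S   [S -> 5]
5+S+S+S => 5+5+S+S   [S -> 5]
5+5+S+S => 5+5+5+S   [S -> 5]
5+5+5+S => 5+5+5+5   [S -> 5]

E => E+S => E+S+S => E+S+S+S => S+S+S+S => 5+S+S+S => 5+5+S+S => 5+5+5+S => 5+5+5+5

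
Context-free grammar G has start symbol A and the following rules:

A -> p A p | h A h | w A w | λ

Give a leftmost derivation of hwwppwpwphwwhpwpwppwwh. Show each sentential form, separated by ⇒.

A ⇒ hAh ⇒ hwAwh ⇒ hwwAwwh ⇒ hwwpApwwh ⇒ hwwppAppwwh ⇒ hwwppwAwppwwh ⇒ hwwppwpApwppwwh ⇒ hwwppwpwAwpwppwwh ⇒ hwwppwpwpApwpwppwwh ⇒ hwwppwpwphAhpwpwppwwh ⇒ hwwppwpwphwAwhpwpwppwwh ⇒ hwwppwpwphwwhpwpwppwwh

A ⇒ hAh   [A -> h A h]
hAh ⇒ hwAwh   [A -> w A w]
hwAwh ⇒ hwwAwwh   [A -> w A w]
hwwAwwh ⇒ hwwpApwwh   [A -> p A p]
hwwpApwwh ⇒ hwwppAppwwh   [A -> p A p]
hwwppAppwwh ⇒ hwwppwAwppwwh   [A -> w A w]
hwwppwAwppwwh ⇒ hwwppwpApwppwwh   [A -> p A p]
hwwppwpApwppwwh ⇒ hwwppwpwAwpwppwwh   [A -> w A w]
hwwppwpwAwpwppwwh ⇒ hwwppwpwpApwpwppwwh   [A -> p A p]
hwwppwpwpApwpwppwwh ⇒ hwwppwpwphAhpwpwppwwh   [A -> h A h]
hwwppwpwphAhpwpwppwwh ⇒ hwwppwpwphwAwhpwpwppwwh   [A -> w A w]
hwwppwpwphwAwhpwpwppwwh ⇒ hwwppwpwphwwhpwpwppwwh   [A -> λ]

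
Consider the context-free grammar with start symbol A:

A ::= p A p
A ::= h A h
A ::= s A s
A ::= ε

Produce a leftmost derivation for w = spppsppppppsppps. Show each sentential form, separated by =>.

A => sAs => spAps => sppApps => spppAppps => spppsAsppps => spppspApsppps => spppsppAppsppps => spppspppApppsppps => spppsppppppsppps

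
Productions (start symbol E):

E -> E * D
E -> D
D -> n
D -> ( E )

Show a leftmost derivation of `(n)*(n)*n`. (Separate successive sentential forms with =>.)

E => E*D => E*D*D => D*D*D => (E)*D*D => (D)*D*D => (n)*D*D => (n)*(E)*D => (n)*(D)*D => (n)*(n)*D => (n)*(n)*n

E => E*D   [E -> E * D]
E*D => E*D*D   [E -> E * D]
E*D*D => D*D*D   [E -> D]
D*D*D => (E)*D*D   [D -> ( E )]
(E)*D*D => (D)*D*D   [E -> D]
(D)*D*D => (n)*D*D   [D -> n]
(n)*D*D => (n)*(E)*D   [D -> ( E )]
(n)*(E)*D => (n)*(D)*D   [E -> D]
(n)*(D)*D => (n)*(n)*D   [D -> n]
(n)*(n)*D => (n)*(n)*n   [D -> n]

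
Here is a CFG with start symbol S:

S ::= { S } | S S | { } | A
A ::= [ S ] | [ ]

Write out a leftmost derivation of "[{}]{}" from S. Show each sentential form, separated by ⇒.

S ⇒ SS   [S ::= S S]
SS ⇒ AS   [S ::= A]
AS ⇒ [S]S   [A ::= [ S ]]
[S]S ⇒ [{}]S   [S ::= { }]
[{}]S ⇒ [{}]{}   [S ::= { }]

S ⇒ SS ⇒ AS ⇒ [S]S ⇒ [{}]S ⇒ [{}]{}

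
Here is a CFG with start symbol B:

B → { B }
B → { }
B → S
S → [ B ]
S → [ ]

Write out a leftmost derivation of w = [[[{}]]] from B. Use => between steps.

B => S   [B → S]
S => [B]   [S → [ B ]]
[B] => [S]   [B → S]
[S] => [[B]]   [S → [ B ]]
[[B]] => [[S]]   [B → S]
[[S]] => [[[B]]]   [S → [ B ]]
[[[B]]] => [[[{}]]]   [B → { }]

B=>S=>[B]=>[S]=>[[B]]=>[[S]]=>[[[B]]]=>[[[{}]]]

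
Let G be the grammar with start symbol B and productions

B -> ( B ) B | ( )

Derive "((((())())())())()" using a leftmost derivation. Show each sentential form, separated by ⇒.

B ⇒ (B)B   [B -> ( B ) B]
(B)B ⇒ ((B)B)B   [B -> ( B ) B]
((B)B)B ⇒ (((B)B)B)B   [B -> ( B ) B]
(((B)B)B)B ⇒ ((((B)B)B)B)B   [B -> ( B ) B]
((((B)B)B)B)B ⇒ ((((())B)B)B)B   [B -> ( )]
((((())B)B)B)B ⇒ ((((())())B)B)B   [B -> ( )]
((((())())B)B)B ⇒ ((((())())())B)B   [B -> ( )]
((((())())())B)B ⇒ ((((())())())())B   [B -> ( )]
((((())())())())B ⇒ ((((())())())())()   [B -> ( )]

B ⇒ (B)B ⇒ ((B)B)B ⇒ (((B)B)B)B ⇒ ((((B)B)B)B)B ⇒ ((((())B)B)B)B ⇒ ((((())())B)B)B ⇒ ((((())())())B)B ⇒ ((((())())())())B ⇒ ((((())())())())()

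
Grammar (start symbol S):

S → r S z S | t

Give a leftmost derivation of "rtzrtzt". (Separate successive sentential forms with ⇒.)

S⇒rSzS⇒rtzS⇒rtzrSzS⇒rtzrtzS⇒rtzrtzt

S ⇒ rSzS   [S → r S z S]
rSzS ⇒ rtzS   [S → t]
rtzS ⇒ rtzrSzS   [S → r S z S]
rtzrSzS ⇒ rtzrtzS   [S → t]
rtzrtzS ⇒ rtzrtzt   [S → t]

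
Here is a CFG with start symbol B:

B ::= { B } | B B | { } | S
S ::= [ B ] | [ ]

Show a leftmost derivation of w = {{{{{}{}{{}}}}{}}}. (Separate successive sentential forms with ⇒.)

B ⇒ {B}   [B ::= { B }]
{B} ⇒ {{B}}   [B ::= { B }]
{{B}} ⇒ {{BB}}   [B ::= B B]
{{BB}} ⇒ {{{B}B}}   [B ::= { B }]
{{{B}B}} ⇒ {{{{B}}B}}   [B ::= { B }]
{{{{B}}B}} ⇒ {{{{BB}}B}}   [B ::= B B]
{{{{BB}}B}} ⇒ {{{{{}B}}B}}   [B ::= { }]
{{{{{}B}}B}} ⇒ {{{{{}BB}}B}}   [B ::= B B]
{{{{{}BB}}B}} ⇒ {{{{{}{}B}}B}}   [B ::= { }]
{{{{{}{}B}}B}} ⇒ {{{{{}{}{B}}}B}}   [B ::= { B }]
{{{{{}{}{B}}}B}} ⇒ {{{{{}{}{{}}}}B}}   [B ::= { }]
{{{{{}{}{{}}}}B}} ⇒ {{{{{}{}{{}}}}{}}}   [B ::= { }]

B ⇒ {B} ⇒ {{B}} ⇒ {{BB}} ⇒ {{{B}B}} ⇒ {{{{B}}B}} ⇒ {{{{BB}}B}} ⇒ {{{{{}B}}B}} ⇒ {{{{{}BB}}B}} ⇒ {{{{{}{}B}}B}} ⇒ {{{{{}{}{B}}}B}} ⇒ {{{{{}{}{{}}}}B}} ⇒ {{{{{}{}{{}}}}{}}}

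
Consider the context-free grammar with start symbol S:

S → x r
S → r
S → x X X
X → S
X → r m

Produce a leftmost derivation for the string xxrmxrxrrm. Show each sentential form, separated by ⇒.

S ⇒ xXX ⇒ xSX ⇒ xxXXX ⇒ xxrmXX ⇒ xxrmSX ⇒ xxrmxXXX ⇒ xxrmxSXX ⇒ xxrmxrXX ⇒ xxrmxrSX ⇒ xxrmxrxrX ⇒ xxrmxrxrrm

S ⇒ xXX   [S → x X X]
xXX ⇒ xSX   [X → S]
xSX ⇒ xxXXX   [S → x X X]
xxXXX ⇒ xxrmXX   [X → r m]
xxrmXX ⇒ xxrmSX   [X → S]
xxrmSX ⇒ xxrmxXXX   [S → x X X]
xxrmxXXX ⇒ xxrmxSXX   [X → S]
xxrmxSXX ⇒ xxrmxrXX   [S → r]
xxrmxrXX ⇒ xxrmxrSX   [X → S]
xxrmxrSX ⇒ xxrmxrxrX   [S → x r]
xxrmxrxrX ⇒ xxrmxrxrrm   [X → r m]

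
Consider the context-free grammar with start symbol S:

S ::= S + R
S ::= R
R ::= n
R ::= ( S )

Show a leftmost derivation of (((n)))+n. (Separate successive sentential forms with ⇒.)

S ⇒ S+R ⇒ R+R ⇒ (S)+R ⇒ (R)+R ⇒ ((S))+R ⇒ ((R))+R ⇒ (((S)))+R ⇒ (((R)))+R ⇒ (((n)))+R ⇒ (((n)))+n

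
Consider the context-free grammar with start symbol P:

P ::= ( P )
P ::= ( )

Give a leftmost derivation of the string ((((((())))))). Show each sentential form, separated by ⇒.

P ⇒ (P) ⇒ ((P)) ⇒ (((P))) ⇒ ((((P)))) ⇒ (((((P))))) ⇒ ((((((P)))))) ⇒ ((((((()))))))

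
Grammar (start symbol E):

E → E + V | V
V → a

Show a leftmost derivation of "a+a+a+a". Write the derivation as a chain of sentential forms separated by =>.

E=>E+V=>E+V+V=>E+V+V+V=>V+V+V+V=>a+V+V+V=>a+a+V+V=>a+a+a+V=>a+a+a+a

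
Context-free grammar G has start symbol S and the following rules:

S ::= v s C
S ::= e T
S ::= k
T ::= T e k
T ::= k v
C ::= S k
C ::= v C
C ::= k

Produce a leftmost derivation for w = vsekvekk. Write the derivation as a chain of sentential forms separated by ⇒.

S ⇒ vsC   [S ::= v s C]
vsC ⇒ vsSk   [C ::= S k]
vsSk ⇒ vseTk   [S ::= e T]
vseTk ⇒ vseTekk   [T ::= T e k]
vseTekk ⇒ vsekvekk   [T ::= k v]

S ⇒ vsC ⇒ vsSk ⇒ vseTk ⇒ vseTekk ⇒ vsekvekk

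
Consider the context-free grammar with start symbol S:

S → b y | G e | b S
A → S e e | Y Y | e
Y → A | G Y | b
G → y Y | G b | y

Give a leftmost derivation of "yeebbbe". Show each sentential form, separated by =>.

S => Ge => Gbe => Gbbe => Gbbbe => yYbbbe => yAbbbe => yYYbbbe => yAYbbbe => yeYbbbe => yeAbbbe => yeebbbe

S => Ge   [S → G e]
Ge => Gbe   [G → G b]
Gbe => Gbbe   [G → G b]
Gbbe => Gbbbe   [G → G b]
Gbbbe => yYbbbe   [G → y Y]
yYbbbe => yAbbbe   [Y → A]
yAbbbe => yYYbbbe   [A → Y Y]
yYYbbbe => yAYbbbe   [Y → A]
yAYbbbe => yeYbbbe   [A → e]
yeYbbbe => yeAbbbe   [Y → A]
yeAbbbe => yeebbbe   [A → e]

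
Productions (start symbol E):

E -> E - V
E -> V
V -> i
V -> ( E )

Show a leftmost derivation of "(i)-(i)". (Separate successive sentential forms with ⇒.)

E ⇒ E-V   [E -> E - V]
E-V ⇒ V-V   [E -> V]
V-V ⇒ (E)-V   [V -> ( E )]
(E)-V ⇒ (V)-V   [E -> V]
(V)-V ⇒ (i)-V   [V -> i]
(i)-V ⇒ (i)-(E)   [V -> ( E )]
(i)-(E) ⇒ (i)-(V)   [E -> V]
(i)-(V) ⇒ (i)-(i)   [V -> i]

E ⇒ E-V ⇒ V-V ⇒ (E)-V ⇒ (V)-V ⇒ (i)-V ⇒ (i)-(E) ⇒ (i)-(V) ⇒ (i)-(i)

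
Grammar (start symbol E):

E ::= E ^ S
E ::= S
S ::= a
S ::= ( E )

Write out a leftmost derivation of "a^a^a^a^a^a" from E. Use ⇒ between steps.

E ⇒ E^S   [E ::= E ^ S]
E^S ⇒ E^S^S   [E ::= E ^ S]
E^S^S ⇒ E^S^S^S   [E ::= E ^ S]
E^S^S^S ⇒ E^S^S^S^S   [E ::= E ^ S]
E^S^S^S^S ⇒ E^S^S^S^S^S   [E ::= E ^ S]
E^S^S^S^S^S ⇒ S^S^S^S^S^S   [E ::= S]
S^S^S^S^S^S ⇒ a^S^S^S^S^S   [S ::= a]
a^S^S^S^S^S ⇒ a^a^S^S^S^S   [S ::= a]
a^a^S^S^S^S ⇒ a^a^a^S^S^S   [S ::= a]
a^a^a^S^S^S ⇒ a^a^a^a^S^S   [S ::= a]
a^a^a^a^S^S ⇒ a^a^a^a^a^S   [S ::= a]
a^a^a^a^a^S ⇒ a^a^a^a^a^a   [S ::= a]

E ⇒ E^S ⇒ E^S^S ⇒ E^S^S^S ⇒ E^S^S^S^S ⇒ E^S^S^S^S^S ⇒ S^S^S^S^S^S ⇒ a^S^S^S^S^S ⇒ a^a^S^S^S^S ⇒ a^a^a^S^S^S ⇒ a^a^a^a^S^S ⇒ a^a^a^a^a^S ⇒ a^a^a^a^a^a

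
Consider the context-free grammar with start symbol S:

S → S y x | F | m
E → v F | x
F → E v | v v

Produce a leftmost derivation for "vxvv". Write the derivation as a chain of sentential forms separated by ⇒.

S ⇒ F   [S → F]
F ⇒ Ev   [F → E v]
Ev ⇒ vFv   [E → v F]
vFv ⇒ vEvv   [F → E v]
vEvv ⇒ vxvv   [E → x]

S ⇒ F ⇒ Ev ⇒ vFv ⇒ vEvv ⇒ vxvv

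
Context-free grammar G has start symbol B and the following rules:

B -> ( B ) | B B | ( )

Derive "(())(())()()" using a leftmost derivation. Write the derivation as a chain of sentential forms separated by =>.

B => BB => (B)B => (())B => (())BB => (())BBB => (())(B)BB => (())(())BB => (())(())()B => (())(())()()

B => BB   [B -> B B]
BB => (B)B   [B -> ( B )]
(B)B => (())B   [B -> ( )]
(())B => (())BB   [B -> B B]
(())BB => (())BBB   [B -> B B]
(())BBB => (())(B)BB   [B -> ( B )]
(())(B)BB => (())(())BB   [B -> ( )]
(())(())BB => (())(())()B   [B -> ( )]
(())(())()B => (())(())()()   [B -> ( )]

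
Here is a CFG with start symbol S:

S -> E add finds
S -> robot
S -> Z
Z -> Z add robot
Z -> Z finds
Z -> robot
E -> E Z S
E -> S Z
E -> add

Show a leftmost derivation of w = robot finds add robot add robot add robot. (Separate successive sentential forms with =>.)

S => Z   [S -> Z]
Z => Z add robot   [Z -> Z add robot]
Z add robot => Z add robot add robot   [Z -> Z add robot]
Z add robot add robot => Z add robot add robot add robot   [Z -> Z add robot]
Z add robot add robot add robot => Z finds add robot add robot add robot   [Z -> Z finds]
Z finds add robot add robot add robot => robot finds add robot add robot add robot   [Z -> robot]

S => Z => Z add robot => Z add robot add robot => Z add robot add robot add robot => Z finds add robot add robot add robot => robot finds add robot add robot add robot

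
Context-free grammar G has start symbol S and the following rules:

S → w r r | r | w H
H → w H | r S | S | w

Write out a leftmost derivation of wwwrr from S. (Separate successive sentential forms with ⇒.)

S⇒wH⇒wwH⇒wwwH⇒wwwrS⇒wwwrr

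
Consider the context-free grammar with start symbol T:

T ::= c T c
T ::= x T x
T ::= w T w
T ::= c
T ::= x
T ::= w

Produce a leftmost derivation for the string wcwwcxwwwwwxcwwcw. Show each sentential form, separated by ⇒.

T ⇒ wTw   [T ::= w T w]
wTw ⇒ wcTcw   [T ::= c T c]
wcTcw ⇒ wcwTwcw   [T ::= w T w]
wcwTwcw ⇒ wcwwTwwcw   [T ::= w T w]
wcwwTwwcw ⇒ wcwwcTcwwcw   [T ::= c T c]
wcwwcTcwwcw ⇒ wcwwcxTxcwwcw   [T ::= x T x]
wcwwcxTxcwwcw ⇒ wcwwcxwTwxcwwcw   [T ::= w T w]
wcwwcxwTwxcwwcw ⇒ wcwwcxwwTwwxcwwcw   [T ::= w T w]
wcwwcxwwTwwxcwwcw ⇒ wcwwcxwwwwwxcwwcw   [T ::= w]

T ⇒ wTw ⇒ wcTcw ⇒ wcwTwcw ⇒ wcwwTwwcw ⇒ wcwwcTcwwcw ⇒ wcwwcxTxcwwcw ⇒ wcwwcxwTwxcwwcw ⇒ wcwwcxwwTwwxcwwcw ⇒ wcwwcxwwwwwxcwwcw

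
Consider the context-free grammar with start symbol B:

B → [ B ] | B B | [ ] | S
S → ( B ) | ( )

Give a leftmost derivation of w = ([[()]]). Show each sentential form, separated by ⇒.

B ⇒ S ⇒ (B) ⇒ ([B]) ⇒ ([[B]]) ⇒ ([[S]]) ⇒ ([[()]])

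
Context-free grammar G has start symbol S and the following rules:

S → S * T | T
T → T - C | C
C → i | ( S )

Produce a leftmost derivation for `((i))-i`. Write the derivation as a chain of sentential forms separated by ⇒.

S ⇒ T ⇒ T-C ⇒ C-C ⇒ (S)-C ⇒ (T)-C ⇒ (C)-C ⇒ ((S))-C ⇒ ((T))-C ⇒ ((C))-C ⇒ ((i))-C ⇒ ((i))-i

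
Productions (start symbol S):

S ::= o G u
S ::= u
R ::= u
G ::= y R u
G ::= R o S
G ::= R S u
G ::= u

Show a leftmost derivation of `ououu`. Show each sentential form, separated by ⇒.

S ⇒ oGu ⇒ oRoSu ⇒ ouoSu ⇒ ououu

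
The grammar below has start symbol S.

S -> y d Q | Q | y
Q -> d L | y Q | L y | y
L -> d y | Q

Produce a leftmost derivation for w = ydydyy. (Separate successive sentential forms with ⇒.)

S ⇒ ydQ   [S -> y d Q]
ydQ ⇒ ydLy   [Q -> L y]
ydLy ⇒ ydQy   [L -> Q]
ydQy ⇒ ydyQy   [Q -> y Q]
ydyQy ⇒ ydydLy   [Q -> d L]
ydydLy ⇒ ydydQy   [L -> Q]
ydydQy ⇒ ydydyy   [Q -> y]

S ⇒ ydQ ⇒ ydLy ⇒ ydQy ⇒ ydyQy ⇒ ydydLy ⇒ ydydQy ⇒ ydydyy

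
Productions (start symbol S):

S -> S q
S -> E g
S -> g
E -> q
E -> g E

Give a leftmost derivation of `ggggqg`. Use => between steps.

S=>Eg=>gEg=>ggEg=>gggEg=>ggggEg=>ggggqg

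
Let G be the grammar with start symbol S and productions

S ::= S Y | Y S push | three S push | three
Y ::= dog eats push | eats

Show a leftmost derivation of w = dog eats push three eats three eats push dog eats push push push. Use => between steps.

S => Y S push   [S ::= Y S push]
Y S push => dog eats push S push   [Y ::= dog eats push]
dog eats push S push => dog eats push three S push push   [S ::= three S push]
dog eats push three S push push => dog eats push three S Y push push   [S ::= S Y]
dog eats push three S Y push push => dog eats push three Y S push Y push push   [S ::= Y S push]
dog eats push three Y S push Y push push => dog eats push three eats S push Y push push   [Y ::= eats]
dog eats push three eats S push Y push push => dog eats push three eats S Y push Y push push   [S ::= S Y]
dog eats push three eats S Y push Y push push => dog eats push three eats three Y push Y push push   [S ::= three]
dog eats push three eats three Y push Y push push => dog eats push three eats three eats push Y push push   [Y ::= eats]
dog eats push three eats three eats push Y push push => dog eats push three eats three eats push dog eats push push push   [Y ::= dog eats push]

S => Y S push => dog eats push S push => dog eats push three S push push => dog eats push three S Y push push => dog eats push three Y S push Y push push => dog eats push three eats S push Y push push => dog eats push three eats S Y push Y push push => dog eats push three eats three Y push Y push push => dog eats push three eats three eats push Y push push => dog eats push three eats three eats push dog eats push push push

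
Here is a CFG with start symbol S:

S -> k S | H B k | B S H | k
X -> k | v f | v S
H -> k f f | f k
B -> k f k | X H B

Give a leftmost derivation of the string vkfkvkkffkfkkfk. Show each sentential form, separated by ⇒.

S⇒BSH⇒XHBSH⇒vSHBSH⇒vkHBSH⇒vkfkBSH⇒vkfkXHBSH⇒vkfkvSHBSH⇒vkfkvkHBSH⇒vkfkvkkffBSH⇒vkfkvkkffkfkSH⇒vkfkvkkffkfkkH⇒vkfkvkkffkfkkfk

S ⇒ BSH   [S -> B S H]
BSH ⇒ XHBSH   [B -> X H B]
XHBSH ⇒ vSHBSH   [X -> v S]
vSHBSH ⇒ vkHBSH   [S -> k]
vkHBSH ⇒ vkfkBSH   [H -> f k]
vkfkBSH ⇒ vkfkXHBSH   [B -> X H B]
vkfkXHBSH ⇒ vkfkvSHBSH   [X -> v S]
vkfkvSHBSH ⇒ vkfkvkHBSH   [S -> k]
vkfkvkHBSH ⇒ vkfkvkkffBSH   [H -> k f f]
vkfkvkkffBSH ⇒ vkfkvkkffkfkSH   [B -> k f k]
vkfkvkkffkfkSH ⇒ vkfkvkkffkfkkH   [S -> k]
vkfkvkkffkfkkH ⇒ vkfkvkkffkfkkfk   [H -> f k]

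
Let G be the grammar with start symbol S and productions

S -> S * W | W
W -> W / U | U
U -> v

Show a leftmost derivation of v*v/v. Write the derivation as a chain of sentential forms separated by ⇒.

S ⇒ S*W ⇒ W*W ⇒ U*W ⇒ v*W ⇒ v*W/U ⇒ v*U/U ⇒ v*v/U ⇒ v*v/v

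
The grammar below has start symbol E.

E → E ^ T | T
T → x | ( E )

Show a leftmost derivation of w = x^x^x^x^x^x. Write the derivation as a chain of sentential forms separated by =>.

E => E^T => E^T^T => E^T^T^T => E^T^T^T^T => E^T^T^T^T^T => T^T^T^T^T^T => x^T^T^T^T^T => x^x^T^T^T^T => x^x^x^T^T^T => x^x^x^x^T^T => x^x^x^x^x^T => x^x^x^x^x^x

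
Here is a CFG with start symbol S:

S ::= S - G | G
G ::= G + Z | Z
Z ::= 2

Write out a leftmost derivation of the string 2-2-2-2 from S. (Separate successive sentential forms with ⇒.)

S ⇒ S-G ⇒ S-G-G ⇒ S-G-G-G ⇒ G-G-G-G ⇒ Z-G-G-G ⇒ 2-G-G-G ⇒ 2-Z-G-G ⇒ 2-2-G-G ⇒ 2-2-Z-G ⇒ 2-2-2-G ⇒ 2-2-2-Z ⇒ 2-2-2-2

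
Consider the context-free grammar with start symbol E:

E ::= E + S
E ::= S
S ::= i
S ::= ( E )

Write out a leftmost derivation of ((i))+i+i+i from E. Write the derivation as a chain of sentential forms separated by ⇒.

E ⇒ E+S ⇒ E+S+S ⇒ E+S+S+S ⇒ S+S+S+S ⇒ (E)+S+S+S ⇒ (S)+S+S+S ⇒ ((E))+S+S+S ⇒ ((S))+S+S+S ⇒ ((i))+S+S+S ⇒ ((i))+i+S+S ⇒ ((i))+i+i+S ⇒ ((i))+i+i+i

E ⇒ E+S   [E ::= E + S]
E+S ⇒ E+S+S   [E ::= E + S]
E+S+S ⇒ E+S+S+S   [E ::= E + S]
E+S+S+S ⇒ S+S+S+S   [E ::= S]
S+S+S+S ⇒ (E)+S+S+S   [S ::= ( E )]
(E)+S+S+S ⇒ (S)+S+S+S   [E ::= S]
(S)+S+S+S ⇒ ((E))+S+S+S   [S ::= ( E )]
((E))+S+S+S ⇒ ((S))+S+S+S   [E ::= S]
((S))+S+S+S ⇒ ((i))+S+S+S   [S ::= i]
((i))+S+S+S ⇒ ((i))+i+S+S   [S ::= i]
((i))+i+S+S ⇒ ((i))+i+i+S   [S ::= i]
((i))+i+i+S ⇒ ((i))+i+i+i   [S ::= i]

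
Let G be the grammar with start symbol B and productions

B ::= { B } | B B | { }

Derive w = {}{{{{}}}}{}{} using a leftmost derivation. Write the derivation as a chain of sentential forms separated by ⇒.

B ⇒ BB ⇒ BBB ⇒ {}BB ⇒ {}BBB ⇒ {}{B}BB ⇒ {}{{B}}BB ⇒ {}{{{B}}}BB ⇒ {}{{{{}}}}BB ⇒ {}{{{{}}}}{}B ⇒ {}{{{{}}}}{}{}

B ⇒ BB   [B ::= B B]
BB ⇒ BBB   [B ::= B B]
BBB ⇒ {}BB   [B ::= { }]
{}BB ⇒ {}BBB   [B ::= B B]
{}BBB ⇒ {}{B}BB   [B ::= { B }]
{}{B}BB ⇒ {}{{B}}BB   [B ::= { B }]
{}{{B}}BB ⇒ {}{{{B}}}BB   [B ::= { B }]
{}{{{B}}}BB ⇒ {}{{{{}}}}BB   [B ::= { }]
{}{{{{}}}}BB ⇒ {}{{{{}}}}{}B   [B ::= { }]
{}{{{{}}}}{}B ⇒ {}{{{{}}}}{}{}   [B ::= { }]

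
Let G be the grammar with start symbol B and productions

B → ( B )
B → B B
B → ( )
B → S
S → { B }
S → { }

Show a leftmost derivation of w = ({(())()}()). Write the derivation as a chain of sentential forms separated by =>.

B=>(B)=>(BB)=>(SB)=>({B}B)=>({BB}B)=>({(B)B}B)=>({(())B}B)=>({(())()}B)=>({(())()}())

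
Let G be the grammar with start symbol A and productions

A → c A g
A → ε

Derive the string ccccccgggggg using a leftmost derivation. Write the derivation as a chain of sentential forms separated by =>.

A=>cAg=>ccAgg=>cccAggg=>ccccAgggg=>cccccAggggg=>ccccccAgggggg=>ccccccgggggg

A => cAg   [A → c A g]
cAg => ccAgg   [A → c A g]
ccAgg => cccAggg   [A → c A g]
cccAggg => ccccAgggg   [A → c A g]
ccccAgggg => cccccAggggg   [A → c A g]
cccccAggggg => ccccccAgggggg   [A → c A g]
ccccccAgggggg => ccccccgggggg   [A → ε]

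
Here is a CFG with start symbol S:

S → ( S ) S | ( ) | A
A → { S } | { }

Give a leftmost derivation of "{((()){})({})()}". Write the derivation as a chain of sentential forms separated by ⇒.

S ⇒ A ⇒ {S} ⇒ {(S)S} ⇒ {((S)S)S} ⇒ {((())S)S} ⇒ {((())A)S} ⇒ {((()){})S} ⇒ {((()){})(S)S} ⇒ {((()){})(A)S} ⇒ {((()){})({})S} ⇒ {((()){})({})()}

S ⇒ A   [S → A]
A ⇒ {S}   [A → { S }]
{S} ⇒ {(S)S}   [S → ( S ) S]
{(S)S} ⇒ {((S)S)S}   [S → ( S ) S]
{((S)S)S} ⇒ {((())S)S}   [S → ( )]
{((())S)S} ⇒ {((())A)S}   [S → A]
{((())A)S} ⇒ {((()){})S}   [A → { }]
{((()){})S} ⇒ {((()){})(S)S}   [S → ( S ) S]
{((()){})(S)S} ⇒ {((()){})(A)S}   [S → A]
{((()){})(A)S} ⇒ {((()){})({})S}   [A → { }]
{((()){})({})S} ⇒ {((()){})({})()}   [S → ( )]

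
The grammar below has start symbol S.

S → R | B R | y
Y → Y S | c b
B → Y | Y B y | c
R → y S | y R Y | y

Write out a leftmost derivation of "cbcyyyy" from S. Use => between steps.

S => BR => YR => YSR => YSSR => YSSSR => cbSSSR => cbBRSSR => cbcRSSR => cbcySSR => cbcyySR => cbcyyyR => cbcyyyy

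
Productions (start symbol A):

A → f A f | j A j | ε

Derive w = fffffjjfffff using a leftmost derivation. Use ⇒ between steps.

A ⇒ fAf   [A → f A f]
fAf ⇒ ffAff   [A → f A f]
ffAff ⇒ fffAfff   [A → f A f]
fffAfff ⇒ ffffAffff   [A → f A f]
ffffAffff ⇒ fffffAfffff   [A → f A f]
fffffAfffff ⇒ fffffjAjfffff   [A → j A j]
fffffjAjfffff ⇒ fffffjjfffff   [A → ε]

A ⇒ fAf ⇒ ffAff ⇒ fffAfff ⇒ ffffAffff ⇒ fffffAfffff ⇒ fffffjAjfffff ⇒ fffffjjfffff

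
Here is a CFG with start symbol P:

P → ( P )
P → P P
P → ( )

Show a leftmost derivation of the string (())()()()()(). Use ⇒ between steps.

P ⇒ PP   [P → P P]
PP ⇒ PPP   [P → P P]
PPP ⇒ PPPP   [P → P P]
PPPP ⇒ PPPPP   [P → P P]
PPPPP ⇒ PPPPPP   [P → P P]
PPPPPP ⇒ (P)PPPPP   [P → ( P )]
(P)PPPPP ⇒ (())PPPPP   [P → ( )]
(())PPPPP ⇒ (())()PPPP   [P → ( )]
(())()PPPP ⇒ (())()()PPP   [P → ( )]
(())()()PPP ⇒ (())()()()PP   [P → ( )]
(())()()()PP ⇒ (())()()()()P   [P → ( )]
(())()()()()P ⇒ (())()()()()()   [P → ( )]

P⇒PP⇒PPP⇒PPPP⇒PPPPP⇒PPPPPP⇒(P)PPPPP⇒(())PPPPP⇒(())()PPPP⇒(())()()PPP⇒(())()()()PP⇒(())()()()()P⇒(())()()()()()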